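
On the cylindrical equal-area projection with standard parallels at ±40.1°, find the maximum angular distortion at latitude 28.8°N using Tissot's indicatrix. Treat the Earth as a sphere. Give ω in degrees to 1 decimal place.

15.5°

A cylindrical equal-area projection with standard parallel φ₀ has meridian scale h = cos φ / cos φ₀ and parallel scale k = cos φ₀ / cos φ (so areas are preserved, h·k = 1).
At 28.8°: h = 1.146, k = 0.8729; principal scales a = 1.146, b = 0.8729.
sin(ω/2) = (a − b)/(a + b) = 0.2727/2.019 = 0.1351, so ω = 2 arcsin(0.1351) ≈ 15.5°.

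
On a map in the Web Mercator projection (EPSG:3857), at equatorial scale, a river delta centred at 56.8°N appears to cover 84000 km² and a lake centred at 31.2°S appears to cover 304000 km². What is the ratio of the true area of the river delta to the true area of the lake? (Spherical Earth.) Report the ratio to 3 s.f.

0.113

Since Mercator area scale is 1/cos²φ, the true area equals the apparent area multiplied by cos²φ.
True area of river delta: 84000 × cos²(56.8°) = 84000 × 0.2998 = 25190 km².
True area of lake: 304000 × cos²(31.2°) = 304000 × 0.7316 = 222400 km².
Ratio = 25190 / 222400 ≈ 0.113.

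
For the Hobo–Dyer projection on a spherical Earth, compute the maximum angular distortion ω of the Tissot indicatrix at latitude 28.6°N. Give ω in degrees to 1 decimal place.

11.6°

The Hobo–Dyer projection is cylindrical equal-area with φ₀ = 37.5°. A cylindrical equal-area projection with standard parallel φ₀ has meridian scale h = cos φ / cos φ₀ and parallel scale k = cos φ₀ / cos φ (so areas are preserved, h·k = 1).
At 28.6°: h = 1.107, k = 0.9036; principal scales a = 1.107, b = 0.9036.
sin(ω/2) = (a − b)/(a + b) = 0.2031/2.010 = 0.1010, so ω = 2 arcsin(0.1010) ≈ 11.6°.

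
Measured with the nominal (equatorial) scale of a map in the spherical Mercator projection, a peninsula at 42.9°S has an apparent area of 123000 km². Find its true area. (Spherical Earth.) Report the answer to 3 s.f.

For Mercator, h = k = sec φ (a conformal cylindrical projection has a single point scale, 1/cos φ).
Areal scale = k² = sec²φ = 1/cos²(42.9°) = 1/0.7325² = 1.864.
True area = apparent / (areal scale) = 123000 / 1.864 ≈ 66000 km².

66000 km²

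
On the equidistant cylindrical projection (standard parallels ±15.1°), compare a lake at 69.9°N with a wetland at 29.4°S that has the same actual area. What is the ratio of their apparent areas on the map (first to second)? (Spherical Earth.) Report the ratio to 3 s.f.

2.54

The equidistant cylindrical projection with φ₀ = 15.1° has h = 1 (meridians true) and k = cos φ₀ / cos φ along parallels.
Areal scale at 69.9°: h·k = 1.000 × 2.809 = 2.809.
Areal scale at 29.4°: h·k = 1.000 × 1.108 = 1.108.
Ratio = 2.809/1.108 ≈ 2.54.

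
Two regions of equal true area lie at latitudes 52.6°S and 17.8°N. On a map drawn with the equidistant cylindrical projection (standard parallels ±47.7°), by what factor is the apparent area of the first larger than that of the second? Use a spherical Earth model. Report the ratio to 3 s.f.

1.57

The equidistant cylindrical projection with φ₀ = 47.7° has h = 1 (meridians true) and k = cos φ₀ / cos φ along parallels.
Areal scale at 52.6°: h·k = 1.000 × 1.108 = 1.108.
Areal scale at 17.8°: h·k = 1.000 × 0.7068 = 0.7068.
Ratio = 1.108/0.7068 ≈ 1.57.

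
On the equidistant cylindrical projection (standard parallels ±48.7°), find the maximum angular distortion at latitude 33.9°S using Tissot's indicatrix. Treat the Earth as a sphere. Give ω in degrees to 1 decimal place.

With standard parallel φ₀ = 48.7°, the equirectangular projection gives x = Rλ cos φ₀, y = Rφ, so h = 1 and k = cos 48.7° / cos φ.
At 33.9°: h = 1.000, k = 0.7952; principal scales a = 1.000, b = 0.7952.
sin(ω/2) = (a − b)/(a + b) = 0.2048/1.795 = 0.1141, so ω = 2 arcsin(0.1141) ≈ 13.1°.

13.1°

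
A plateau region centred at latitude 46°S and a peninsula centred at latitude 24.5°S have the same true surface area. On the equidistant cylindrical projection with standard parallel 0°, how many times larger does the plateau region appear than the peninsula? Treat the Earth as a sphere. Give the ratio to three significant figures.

For the equirectangular projection with φ₀ = 0 (plate carrée), h = 1 along meridians and k = sec φ along parallels.
Areal scale at 46°: h·k = 1.000 × 1.440 = 1.440.
Areal scale at 24.5°: h·k = 1.000 × 1.099 = 1.099.
Ratio = 1.440/1.099 ≈ 1.31.

1.31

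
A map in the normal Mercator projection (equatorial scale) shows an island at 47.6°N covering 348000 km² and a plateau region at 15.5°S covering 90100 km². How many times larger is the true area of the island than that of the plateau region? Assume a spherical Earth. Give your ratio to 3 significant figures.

1.89

Mercator's areal exaggeration is sec²φ; hence true area = (apparent area) · cos²φ.
True area of island: 348000 × cos²(47.6°) = 348000 × 0.4547 = 158200 km².
True area of plateau region: 90100 × cos²(15.5°) = 90100 × 0.9286 = 83670 km².
Ratio = 158200 / 83670 ≈ 1.89.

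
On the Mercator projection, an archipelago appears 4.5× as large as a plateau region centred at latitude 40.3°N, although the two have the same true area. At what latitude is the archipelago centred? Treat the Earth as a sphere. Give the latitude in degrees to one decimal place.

68.9°

For equal true areas on Mercator, apparent areas scale as sec²φ, so the ratio is cos²φ₂ / cos²φ₁.
cos²φ₂ / cos²φ₁ = 4.5  ⇒  cos φ₁ = cos 40.3° / √4.5 = 0.7627/2.121 = 0.3595.
φ₁ = arccos(0.3595) ≈ 68.9°.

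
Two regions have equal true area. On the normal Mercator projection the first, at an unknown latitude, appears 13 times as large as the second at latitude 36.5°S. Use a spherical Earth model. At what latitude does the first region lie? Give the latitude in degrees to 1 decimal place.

On Mercator, (apparent₁)/(apparent₂) = sec²φ₁ / sec²φ₂ when true areas are equal.
cos²φ₂ / cos²φ₁ = 13  ⇒  cos φ₁ = cos 36.5° / √13 = 0.8039/3.606 = 0.2229.
φ₁ = arccos(0.2229) ≈ 77.1°.

77.1°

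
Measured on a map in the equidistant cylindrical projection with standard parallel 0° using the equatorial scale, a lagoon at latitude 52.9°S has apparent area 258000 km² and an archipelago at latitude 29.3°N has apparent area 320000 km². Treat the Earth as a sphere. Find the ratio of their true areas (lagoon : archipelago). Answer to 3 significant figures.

0.558

Plate carrée has h = 1 and k = sec φ, giving areal scale sec φ; true area = (apparent area) · cos φ.
True area of lagoon: 258000 × cos(52.9°) = 258000 × 0.6032 = 155600 km².
True area of archipelago: 320000 × cos(29.3°) = 320000 × 0.8721 = 279100 km².
Ratio = 155600 / 279100 ≈ 0.558.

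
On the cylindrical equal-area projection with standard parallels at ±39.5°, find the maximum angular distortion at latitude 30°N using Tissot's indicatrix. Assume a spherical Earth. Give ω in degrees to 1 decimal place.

A cylindrical equal-area projection with standard parallel φ₀ has meridian scale h = cos φ / cos φ₀ and parallel scale k = cos φ₀ / cos φ (so areas are preserved, h·k = 1).
At 30°: h = 1.122, k = 0.8910; principal scales a = 1.122, b = 0.8910.
sin(ω/2) = (a − b)/(a + b) = 0.2313/2.013 = 0.1149, so ω = 2 arcsin(0.1149) ≈ 13.2°.

13.2°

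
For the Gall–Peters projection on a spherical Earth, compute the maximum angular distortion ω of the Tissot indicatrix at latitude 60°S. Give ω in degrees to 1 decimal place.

Gall–Peters is a cylindrical equal-area projection with standard parallels at ±45°. Cylindrical equal-area (φ₀ = 45°): h = cos φ / cos 45° along meridians, k = cos 45° / cos φ along parallels; h·k = 1.
At 60°: h = 0.7071, k = 1.414; principal scales a = 1.414, b = 0.7071.
sin(ω/2) = (a − b)/(a + b) = 0.7071/2.121 = 0.3333, so ω = 2 arcsin(0.3333) ≈ 38.9°.

38.9°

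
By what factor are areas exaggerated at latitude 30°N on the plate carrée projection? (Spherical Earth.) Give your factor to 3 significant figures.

In the plate carrée (x = Rλ, y = Rφ), meridians are true-scale (h = 1) and parallels are stretched by k = sec φ.
Areal scale = h·k = 1 × sec φ; at 30°, h = 1.000, k = 1.155, so h·k = 1.155.

1.15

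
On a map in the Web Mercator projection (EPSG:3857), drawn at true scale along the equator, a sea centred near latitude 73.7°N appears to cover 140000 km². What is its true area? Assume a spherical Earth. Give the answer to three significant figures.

For Mercator, h = k = sec φ (a conformal cylindrical projection has a single point scale, 1/cos φ).
Areal scale = k² = sec²φ = 1/cos²(73.7°) = 1/0.2807² = 12.69.
True area = apparent / (areal scale) = 140000 / 12.69 ≈ 11000 km².

11000 km²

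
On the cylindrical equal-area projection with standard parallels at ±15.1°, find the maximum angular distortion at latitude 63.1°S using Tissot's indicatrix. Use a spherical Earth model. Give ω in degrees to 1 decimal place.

For cylindrical equal-area with standard parallel φ₀, h = cos φ / cos φ₀ and k = cos φ₀ / cos φ, so h·k = 1.
At 63.1°: h = 0.4686, k = 2.134; principal scales a = 2.134, b = 0.4686.
sin(ω/2) = (a − b)/(a + b) = 1.665/2.603 = 0.6399, so ω = 2 arcsin(0.6399) ≈ 79.6°.

79.6°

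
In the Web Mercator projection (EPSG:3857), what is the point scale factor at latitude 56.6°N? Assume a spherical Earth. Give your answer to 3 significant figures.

1.82

For Mercator, h = k = sec φ (a conformal cylindrical projection has a single point scale, 1/cos φ).
k = 1/cos 56.6° = 1/0.5505 = 1.817.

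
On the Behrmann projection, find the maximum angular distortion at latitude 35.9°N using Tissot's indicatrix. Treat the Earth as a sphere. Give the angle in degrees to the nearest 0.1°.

The Behrmann projection is cylindrical equal-area with φ₀ = 30°. Cylindrical equal-area (φ₀ = 30°): h = cos φ / cos 30° along meridians, k = cos 30° / cos φ along parallels; h·k = 1.
At 35.9°: h = 0.9354, k = 1.069; principal scales a = 1.069, b = 0.9354.
sin(ω/2) = (a − b)/(a + b) = 0.1338/2.004 = 0.06673, so ω = 2 arcsin(0.06673) ≈ 7.7°.

7.7°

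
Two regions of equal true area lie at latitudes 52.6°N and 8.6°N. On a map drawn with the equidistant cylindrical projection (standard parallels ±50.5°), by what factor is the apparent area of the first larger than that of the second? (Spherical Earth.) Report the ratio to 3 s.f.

1.63

In the equirectangular projection with standard parallel φ₀ = 50.5° (x = Rλ cos φ₀, y = Rφ), meridians are true-scale (h = 1) and the parallel scale is k = cos φ₀ / cos φ.
Areal scale at 52.6°: h·k = 1.000 × 1.047 = 1.047.
Areal scale at 8.6°: h·k = 1.000 × 0.6433 = 0.6433.
Ratio = 1.047/0.6433 ≈ 1.63.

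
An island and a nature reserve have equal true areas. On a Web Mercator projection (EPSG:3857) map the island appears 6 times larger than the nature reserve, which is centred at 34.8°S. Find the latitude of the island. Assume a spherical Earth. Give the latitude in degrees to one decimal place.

For equal true areas on Mercator, apparent areas scale as sec²φ, so the ratio is cos²φ₂ / cos²φ₁.
cos²φ₂ / cos²φ₁ = 6  ⇒  cos φ₁ = cos 34.8° / √6 = 0.8211/2.449 = 0.3352.
φ₁ = arccos(0.3352) ≈ 70.4°.

70.4°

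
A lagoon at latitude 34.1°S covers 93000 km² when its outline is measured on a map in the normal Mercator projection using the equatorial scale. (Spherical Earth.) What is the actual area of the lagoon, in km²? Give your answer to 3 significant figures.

63800 km²

The Mercator projection is conformal; its linear scale factor is the same in every direction and equals sec φ = 1/cos φ.
Areal scale = k² = sec²φ = 1/cos²(34.1°) = 1/0.8281² = 1.458.
True area = apparent / (areal scale) = 93000 / 1.458 ≈ 63800 km².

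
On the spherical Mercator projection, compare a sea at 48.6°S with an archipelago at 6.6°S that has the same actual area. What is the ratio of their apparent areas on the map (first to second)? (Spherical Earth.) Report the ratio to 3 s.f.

Mercator is conformal with k = sec φ, so areal scale = k² = sec²φ.
At 48.6°: sec²(48.6°) = 1/0.6613² = 2.287.
At 6.6°: sec²(6.6°) = 1/0.9934² = 1.013.
Ratio = 2.287/1.013 = cos²(6.6°)/cos²(48.6°) ≈ 2.26.

2.26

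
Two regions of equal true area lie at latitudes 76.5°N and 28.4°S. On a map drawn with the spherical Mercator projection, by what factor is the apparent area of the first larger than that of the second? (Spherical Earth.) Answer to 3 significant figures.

Mercator areal scale is sec²φ.
At 76.5°: sec²(76.5°) = 1/0.2334² = 18.35.
At 28.4°: sec²(28.4°) = 1/0.8796² = 1.292.
Ratio = 18.35/1.292 = cos²(28.4°)/cos²(76.5°) ≈ 14.2.

14.2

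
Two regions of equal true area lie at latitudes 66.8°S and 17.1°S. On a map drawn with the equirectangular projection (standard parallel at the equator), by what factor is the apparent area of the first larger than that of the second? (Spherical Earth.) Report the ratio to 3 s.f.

In the plate carrée (x = Rλ, y = Rφ), meridians are true-scale (h = 1) and parallels are stretched by k = sec φ.
Areal scale at 66.8°: h·k = 1.000 × 2.538 = 2.538.
Areal scale at 17.1°: h·k = 1.000 × 1.046 = 1.046.
Ratio = 2.538/1.046 ≈ 2.43.

2.43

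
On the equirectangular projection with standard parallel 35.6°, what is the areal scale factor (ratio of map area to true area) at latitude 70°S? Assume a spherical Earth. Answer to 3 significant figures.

2.38

In the equirectangular projection with standard parallel φ₀ = 35.6° (x = Rλ cos φ₀, y = Rφ), meridians are true-scale (h = 1) and the parallel scale is k = cos φ₀ / cos φ.
Areal scale = h·k = 1 × cos φ₀ / cos φ; at 70°, h = 1.000, k = 2.377, so h·k = 2.377.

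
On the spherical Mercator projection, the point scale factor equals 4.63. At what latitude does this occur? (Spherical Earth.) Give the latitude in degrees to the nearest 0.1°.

Mercator scale is k = sec φ = 1/cos φ.
1/cos φ = 4.63  ⇒  cos φ = 0.2160  ⇒  φ = arccos(0.2160) ≈ 77.5°.

77.5°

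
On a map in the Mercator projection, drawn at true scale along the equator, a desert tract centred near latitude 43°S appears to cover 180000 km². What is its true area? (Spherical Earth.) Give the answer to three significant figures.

96300 km²

The Mercator projection is conformal; its linear scale factor is the same in every direction and equals sec φ = 1/cos φ.
Areal scale = k² = sec²φ = 1/cos²(43°) = 1/0.7314² = 1.870.
True area = apparent / (areal scale) = 180000 / 1.870 ≈ 96300 km².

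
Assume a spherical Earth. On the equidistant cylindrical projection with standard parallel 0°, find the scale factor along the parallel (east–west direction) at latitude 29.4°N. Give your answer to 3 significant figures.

1.15

For the equirectangular projection with φ₀ = 0 (plate carrée), h = 1 along meridians and k = sec φ along parallels.
k = 1/cos 29.4° = 1/0.8712 = 1.148.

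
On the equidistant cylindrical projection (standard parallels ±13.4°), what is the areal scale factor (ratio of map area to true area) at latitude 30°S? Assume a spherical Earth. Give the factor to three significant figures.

With standard parallel φ₀ = 13.4°, the equirectangular projection gives x = Rλ cos φ₀, y = Rφ, so h = 1 and k = cos 13.4° / cos φ.
Areal scale = h·k = 1 × cos φ₀ / cos φ; at 30°, h = 1.000, k = 1.123, so h·k = 1.123.

1.12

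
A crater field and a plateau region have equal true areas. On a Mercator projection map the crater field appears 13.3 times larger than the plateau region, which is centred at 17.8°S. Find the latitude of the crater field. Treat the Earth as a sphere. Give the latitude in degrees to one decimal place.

Mercator areal scale is sec²φ, so apparent-area ratio = sec²φ₁ / sec²φ₂ = cos²φ₂ / cos²φ₁.
cos²φ₂ / cos²φ₁ = 13.3  ⇒  cos φ₁ = cos 17.8° / √13.3 = 0.9521/3.647 = 0.2611.
φ₁ = arccos(0.2611) ≈ 74.9°.

74.9°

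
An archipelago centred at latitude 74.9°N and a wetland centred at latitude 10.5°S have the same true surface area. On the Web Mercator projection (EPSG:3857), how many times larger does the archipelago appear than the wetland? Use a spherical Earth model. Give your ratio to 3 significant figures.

14.2

On Mercator, area is exaggerated by sec²φ = 1/cos²φ.
At 74.9°: sec²(74.9°) = 1/0.2605² = 14.74.
At 10.5°: sec²(10.5°) = 1/0.9833² = 1.034.
Ratio = 14.74/1.034 = cos²(10.5°)/cos²(74.9°) ≈ 14.2.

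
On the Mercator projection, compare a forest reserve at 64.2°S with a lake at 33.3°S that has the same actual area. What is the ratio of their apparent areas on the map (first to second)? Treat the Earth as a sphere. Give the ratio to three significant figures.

Mercator areal scale is sec²φ.
At 64.2°: sec²(64.2°) = 1/0.4352² = 5.279.
At 33.3°: sec²(33.3°) = 1/0.8358² = 1.431.
Ratio = 5.279/1.431 = cos²(33.3°)/cos²(64.2°) ≈ 3.69.

3.69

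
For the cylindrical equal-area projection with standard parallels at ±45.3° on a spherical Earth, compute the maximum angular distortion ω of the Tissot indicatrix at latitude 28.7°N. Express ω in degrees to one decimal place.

25.1°

Cylindrical equal-area (φ₀ = 45.3°): h = cos φ / cos 45.3° along meridians, k = cos 45.3° / cos φ along parallels; h·k = 1.
At 28.7°: h = 1.247, k = 0.8019; principal scales a = 1.247, b = 0.8019.
sin(ω/2) = (a − b)/(a + b) = 0.4451/2.049 = 0.2172, so ω = 2 arcsin(0.2172) ≈ 25.1°.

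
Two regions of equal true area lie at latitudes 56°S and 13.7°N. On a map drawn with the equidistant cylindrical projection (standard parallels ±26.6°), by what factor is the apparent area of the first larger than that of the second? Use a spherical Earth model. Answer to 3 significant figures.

1.74

In the equirectangular projection with standard parallel φ₀ = 26.6° (x = Rλ cos φ₀, y = Rφ), meridians are true-scale (h = 1) and the parallel scale is k = cos φ₀ / cos φ.
Areal scale at 56°: h·k = 1.000 × 1.599 = 1.599.
Areal scale at 13.7°: h·k = 1.000 × 0.9203 = 0.9203.
Ratio = 1.599/0.9203 ≈ 1.74.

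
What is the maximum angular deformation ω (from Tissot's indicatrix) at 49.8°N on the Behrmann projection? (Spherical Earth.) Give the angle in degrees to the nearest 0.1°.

33.2°

Behrmann is a cylindrical equal-area projection with standard parallels at ±30°. A cylindrical equal-area projection with standard parallel φ₀ has meridian scale h = cos φ / cos φ₀ and parallel scale k = cos φ₀ / cos φ (so areas are preserved, h·k = 1).
At 49.8°: h = 0.7453, k = 1.342; principal scales a = 1.342, b = 0.7453.
sin(ω/2) = (a − b)/(a + b) = 0.5964/2.087 = 0.2858, so ω = 2 arcsin(0.2858) ≈ 33.2°.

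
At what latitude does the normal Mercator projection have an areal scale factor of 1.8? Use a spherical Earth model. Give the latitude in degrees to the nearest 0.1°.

41.8°

Mercator areal scale is sec²φ.
sec²φ = 1.8  ⇒  cos²φ = 0.5556  ⇒  cos φ = 0.7454.
φ = arccos(0.7454) ≈ 41.8°.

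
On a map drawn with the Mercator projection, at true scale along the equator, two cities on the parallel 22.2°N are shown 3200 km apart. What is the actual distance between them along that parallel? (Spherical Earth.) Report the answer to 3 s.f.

Mercator is conformal, so the point scale is isotropic: h = k = sec φ = 1/cos φ.
Along the parallel at 22.2°, map distances are exaggerated by k = sec 22.2° = 1.080.
True distance = 3200 / 1.080 = 3200 × cos 22.2° ≈ 2960 km.

2960 km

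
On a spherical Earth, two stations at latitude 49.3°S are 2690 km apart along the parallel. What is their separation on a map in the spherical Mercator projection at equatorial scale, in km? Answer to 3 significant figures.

4130 km

The Mercator projection is conformal; its linear scale factor is the same in every direction and equals sec φ = 1/cos φ.
Along the parallel, k = sec 49.3° = 1/0.6521 = 1.534.
Map distance = 2690 × 1.534 ≈ 4130 km.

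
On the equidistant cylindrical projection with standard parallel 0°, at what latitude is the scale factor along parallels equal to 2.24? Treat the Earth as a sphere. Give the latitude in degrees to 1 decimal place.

63.5°

Plate carrée: h = 1, k = sec φ along parallels.
sec φ = 2.24  ⇒  cos φ = 0.4464  ⇒  φ ≈ 63.5°.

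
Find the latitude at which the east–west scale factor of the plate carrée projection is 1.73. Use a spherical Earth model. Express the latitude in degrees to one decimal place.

54.7°

Plate carrée: h = 1, k = sec φ along parallels.
sec φ = 1.73  ⇒  cos φ = 0.5780  ⇒  φ ≈ 54.7°.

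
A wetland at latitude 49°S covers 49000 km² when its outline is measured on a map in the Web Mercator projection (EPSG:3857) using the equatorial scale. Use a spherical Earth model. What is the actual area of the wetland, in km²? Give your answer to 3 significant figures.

For Mercator, h = k = sec φ (a conformal cylindrical projection has a single point scale, 1/cos φ).
Areal scale = k² = sec²φ = 1/cos²(49°) = 1/0.6561² = 2.323.
True area = apparent / (areal scale) = 49000 / 2.323 ≈ 21100 km².

21100 km²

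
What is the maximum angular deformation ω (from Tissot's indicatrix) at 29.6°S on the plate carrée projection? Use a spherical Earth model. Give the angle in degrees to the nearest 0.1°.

For the equirectangular projection with φ₀ = 0 (plate carrée), h = 1 along meridians and k = sec φ along parallels.
At 29.6°: h = 1.000, k = 1.150; principal scales a = 1.150, b = 1.000.
sin(ω/2) = (a − b)/(a + b) = 0.1501/2.150 = 0.06981, so ω = 2 arcsin(0.06981) ≈ 8.0°.

8.0°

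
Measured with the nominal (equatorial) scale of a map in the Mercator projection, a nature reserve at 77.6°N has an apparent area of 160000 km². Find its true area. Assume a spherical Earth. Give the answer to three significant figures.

7380 km²

Mercator is conformal, so the point scale is isotropic: h = k = sec φ = 1/cos φ.
Areal scale = k² = sec²φ = 1/cos²(77.6°) = 1/0.2147² = 21.69.
True area = apparent / (areal scale) = 160000 / 21.69 ≈ 7380 km².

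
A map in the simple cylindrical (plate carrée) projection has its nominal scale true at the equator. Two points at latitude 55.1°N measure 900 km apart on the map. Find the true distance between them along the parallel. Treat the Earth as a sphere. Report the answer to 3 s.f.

Plate carrée maps x = Rλ, y = Rφ. The meridian scale is h = 1 and the parallel scale is k = 1/cos φ = sec φ.
Along the parallel at 55.1°, map distances are exaggerated by k = sec 55.1° = 1.748.
True distance = 900 / 1.748 = 900 × cos 55.1° ≈ 515 km.

515 km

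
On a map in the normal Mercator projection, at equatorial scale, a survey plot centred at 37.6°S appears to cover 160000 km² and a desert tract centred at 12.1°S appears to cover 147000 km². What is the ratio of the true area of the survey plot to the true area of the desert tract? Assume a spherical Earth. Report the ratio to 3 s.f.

On Mercator the areal scale is sec²φ, so true area = apparent × cos²φ.
True area of survey plot: 160000 × cos²(37.6°) = 160000 × 0.6277 = 100400 km².
True area of desert tract: 147000 × cos²(12.1°) = 147000 × 0.9561 = 140500 km².
Ratio = 100400 / 140500 ≈ 0.715.

0.715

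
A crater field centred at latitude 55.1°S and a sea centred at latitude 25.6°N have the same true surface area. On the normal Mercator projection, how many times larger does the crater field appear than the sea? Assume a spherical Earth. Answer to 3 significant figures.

Mercator is conformal with k = sec φ, so areal scale = k² = sec²φ.
At 55.1°: sec²(55.1°) = 1/0.5721² = 3.055.
At 25.6°: sec²(25.6°) = 1/0.9018² = 1.230.
Ratio = 3.055/1.230 = cos²(25.6°)/cos²(55.1°) ≈ 2.48.

2.48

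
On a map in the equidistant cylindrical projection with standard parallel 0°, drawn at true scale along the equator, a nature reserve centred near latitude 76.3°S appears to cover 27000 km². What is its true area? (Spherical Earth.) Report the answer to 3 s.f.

6390 km²

For the equirectangular projection with φ₀ = 0 (plate carrée), h = 1 along meridians and k = sec φ along parallels.
Areal scale = h·k = 1 × sec φ; at 76.3°, h = 1.000, k = 4.222, so h·k = 4.222.
True area = apparent / (areal scale) = 27000 / 4.222 ≈ 6390 km².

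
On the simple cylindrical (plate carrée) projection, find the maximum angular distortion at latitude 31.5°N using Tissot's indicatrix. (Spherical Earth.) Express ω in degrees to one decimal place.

Plate carrée maps x = Rλ, y = Rφ. The meridian scale is h = 1 and the parallel scale is k = 1/cos φ = sec φ.
At 31.5°: h = 1.000, k = 1.173; principal scales a = 1.173, b = 1.000.
sin(ω/2) = (a − b)/(a + b) = 0.1728/2.173 = 0.07954, so ω = 2 arcsin(0.07954) ≈ 9.1°.

9.1°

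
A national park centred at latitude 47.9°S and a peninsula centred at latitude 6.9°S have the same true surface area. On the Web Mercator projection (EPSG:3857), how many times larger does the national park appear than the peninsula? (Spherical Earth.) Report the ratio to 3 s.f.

On Mercator, area is exaggerated by sec²φ = 1/cos²φ.
At 47.9°: sec²(47.9°) = 1/0.6704² = 2.225.
At 6.9°: sec²(6.9°) = 1/0.9928² = 1.015.
Ratio = 2.225/1.015 = cos²(6.9°)/cos²(47.9°) ≈ 2.19.

2.19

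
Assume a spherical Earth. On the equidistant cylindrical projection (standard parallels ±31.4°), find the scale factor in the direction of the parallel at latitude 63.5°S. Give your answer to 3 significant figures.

1.91

The equidistant cylindrical projection with φ₀ = 31.4° has h = 1 (meridians true) and k = cos φ₀ / cos φ along parallels.
k = cos 31.4° / cos 63.5° = 0.8536/0.4462 = 1.913.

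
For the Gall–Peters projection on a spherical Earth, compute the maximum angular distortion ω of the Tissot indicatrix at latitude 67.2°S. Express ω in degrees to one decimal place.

65.1°

The Gall–Peters projection is cylindrical equal-area with φ₀ = 45°. A cylindrical equal-area projection with standard parallel φ₀ has meridian scale h = cos φ / cos φ₀ and parallel scale k = cos φ₀ / cos φ (so areas are preserved, h·k = 1).
At 67.2°: h = 0.5480, k = 1.825; principal scales a = 1.825, b = 0.5480.
sin(ω/2) = (a − b)/(a + b) = 1.277/2.373 = 0.5381, so ω = 2 arcsin(0.5381) ≈ 65.1°.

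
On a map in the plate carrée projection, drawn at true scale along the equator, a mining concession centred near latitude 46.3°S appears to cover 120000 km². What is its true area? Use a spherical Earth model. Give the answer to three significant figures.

82900 km²

Plate carrée maps x = Rλ, y = Rφ. The meridian scale is h = 1 and the parallel scale is k = 1/cos φ = sec φ.
Areal scale = h·k = 1 × sec φ; at 46.3°, h = 1.000, k = 1.447, so h·k = 1.447.
True area = apparent / (areal scale) = 120000 / 1.447 ≈ 82900 km².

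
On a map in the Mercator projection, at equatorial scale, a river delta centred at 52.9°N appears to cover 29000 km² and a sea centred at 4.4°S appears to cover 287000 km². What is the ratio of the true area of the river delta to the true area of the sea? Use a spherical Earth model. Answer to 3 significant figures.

0.0370

On Mercator the areal scale is sec²φ, so true area = apparent × cos²φ.
True area of river delta: 29000 × cos²(52.9°) = 29000 × 0.3639 = 10550 km².
True area of sea: 287000 × cos²(4.4°) = 287000 × 0.9941 = 285300 km².
Ratio = 10550 / 285300 ≈ 0.0370.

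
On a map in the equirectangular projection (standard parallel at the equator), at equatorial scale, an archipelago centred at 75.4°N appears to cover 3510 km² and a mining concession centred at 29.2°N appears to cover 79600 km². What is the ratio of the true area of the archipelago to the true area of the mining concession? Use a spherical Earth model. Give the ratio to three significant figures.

Plate carrée has h = 1 and k = sec φ, giving areal scale sec φ; true area = (apparent area) · cos φ.
True area of archipelago: 3510 × cos(75.4°) = 3510 × 0.2521 = 884.8 km².
True area of mining concession: 79600 × cos(29.2°) = 79600 × 0.8729 = 69480 km².
Ratio = 884.8 / 69480 ≈ 0.0127.

0.0127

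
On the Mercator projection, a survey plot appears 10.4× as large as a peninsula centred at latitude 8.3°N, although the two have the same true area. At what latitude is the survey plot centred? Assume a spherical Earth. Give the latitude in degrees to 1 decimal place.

72.1°

For equal true areas on Mercator, apparent areas scale as sec²φ, so the ratio is cos²φ₂ / cos²φ₁.
cos²φ₂ / cos²φ₁ = 10.4  ⇒  cos φ₁ = cos 8.3° / √10.4 = 0.9895/3.225 = 0.3068.
φ₁ = arccos(0.3068) ≈ 72.1°.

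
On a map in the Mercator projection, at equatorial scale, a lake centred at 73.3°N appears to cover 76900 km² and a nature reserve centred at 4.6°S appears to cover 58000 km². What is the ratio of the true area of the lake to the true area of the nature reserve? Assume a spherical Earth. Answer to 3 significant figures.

0.110

Since Mercator area scale is 1/cos²φ, the true area equals the apparent area multiplied by cos²φ.
True area of lake: 76900 × cos²(73.3°) = 76900 × 0.08258 = 6350 km².
True area of nature reserve: 58000 × cos²(4.6°) = 58000 × 0.9936 = 57630 km².
Ratio = 6350 / 57630 ≈ 0.110.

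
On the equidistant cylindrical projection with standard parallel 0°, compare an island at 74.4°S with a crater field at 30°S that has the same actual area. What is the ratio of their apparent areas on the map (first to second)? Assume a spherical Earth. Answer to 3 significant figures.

3.22

In the plate carrée (x = Rλ, y = Rφ), meridians are true-scale (h = 1) and parallels are stretched by k = sec φ.
Areal scale at 74.4°: h·k = 1.000 × 3.719 = 3.719.
Areal scale at 30°: h·k = 1.000 × 1.155 = 1.155.
Ratio = 3.719/1.155 ≈ 3.22.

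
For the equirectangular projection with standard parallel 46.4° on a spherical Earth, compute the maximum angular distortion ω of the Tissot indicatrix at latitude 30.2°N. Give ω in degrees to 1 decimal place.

12.9°

With standard parallel φ₀ = 46.4°, the equirectangular projection gives x = Rλ cos φ₀, y = Rφ, so h = 1 and k = cos 46.4° / cos φ.
At 30.2°: h = 1.000, k = 0.7979; principal scales a = 1.000, b = 0.7979.
sin(ω/2) = (a − b)/(a + b) = 0.2021/1.798 = 0.1124, so ω = 2 arcsin(0.1124) ≈ 12.9°.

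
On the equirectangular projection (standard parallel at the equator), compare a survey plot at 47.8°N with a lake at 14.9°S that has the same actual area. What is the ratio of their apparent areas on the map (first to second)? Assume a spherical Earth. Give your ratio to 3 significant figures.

Plate carrée maps x = Rλ, y = Rφ. The meridian scale is h = 1 and the parallel scale is k = 1/cos φ = sec φ.
Areal scale at 47.8°: h·k = 1.000 × 1.489 = 1.489.
Areal scale at 14.9°: h·k = 1.000 × 1.035 = 1.035.
Ratio = 1.489/1.035 ≈ 1.44.

1.44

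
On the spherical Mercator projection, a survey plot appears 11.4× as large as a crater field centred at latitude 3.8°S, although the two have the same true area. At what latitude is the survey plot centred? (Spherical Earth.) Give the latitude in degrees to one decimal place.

72.8°

For equal true areas on Mercator, apparent areas scale as sec²φ, so the ratio is cos²φ₂ / cos²φ₁.
cos²φ₂ / cos²φ₁ = 11.4  ⇒  cos φ₁ = cos 3.8° / √11.4 = 0.9978/3.376 = 0.2955.
φ₁ = arccos(0.2955) ≈ 72.8°.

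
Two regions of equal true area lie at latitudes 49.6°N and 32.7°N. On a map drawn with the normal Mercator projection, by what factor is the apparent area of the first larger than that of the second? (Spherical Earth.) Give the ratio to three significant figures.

Mercator areal scale is sec²φ.
At 49.6°: sec²(49.6°) = 1/0.6481² = 2.381.
At 32.7°: sec²(32.7°) = 1/0.8415² = 1.412.
Ratio = 2.381/1.412 = cos²(32.7°)/cos²(49.6°) ≈ 1.69.

1.69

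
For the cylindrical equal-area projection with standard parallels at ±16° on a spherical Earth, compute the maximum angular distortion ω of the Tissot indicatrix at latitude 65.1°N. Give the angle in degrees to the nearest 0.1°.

Cylindrical equal-area (φ₀ = 16°): h = cos φ / cos 16° along meridians, k = cos 16° / cos φ along parallels; h·k = 1.
At 65.1°: h = 0.4380, k = 2.283; principal scales a = 2.283, b = 0.4380.
sin(ω/2) = (a − b)/(a + b) = 1.845/2.721 = 0.6781, so ω = 2 arcsin(0.6781) ≈ 85.4°.

85.4°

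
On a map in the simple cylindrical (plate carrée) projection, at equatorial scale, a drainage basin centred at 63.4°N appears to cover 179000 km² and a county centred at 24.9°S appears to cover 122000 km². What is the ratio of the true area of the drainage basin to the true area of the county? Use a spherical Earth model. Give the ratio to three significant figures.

0.724

Plate carrée has h = 1 and k = sec φ, giving areal scale sec φ; true area = (apparent area) · cos φ.
True area of drainage basin: 179000 × cos(63.4°) = 179000 × 0.4478 = 80150 km².
True area of county: 122000 × cos(24.9°) = 122000 × 0.9070 = 110700 km².
Ratio = 80150 / 110700 ≈ 0.724.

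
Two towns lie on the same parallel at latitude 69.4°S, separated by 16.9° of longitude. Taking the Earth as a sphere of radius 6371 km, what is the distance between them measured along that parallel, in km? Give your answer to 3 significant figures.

661 km

Arc length along a parallel = R cos φ · Δλ (with Δλ in radians).
= 6371 × cos 69.4° × (16.9° × π/180) = 6371 × 0.3518 × 0.2950 ≈ 661 km.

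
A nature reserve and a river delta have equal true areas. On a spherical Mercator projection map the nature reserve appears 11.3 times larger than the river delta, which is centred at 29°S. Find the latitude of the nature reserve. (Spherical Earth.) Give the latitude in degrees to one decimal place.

On Mercator, (apparent₁)/(apparent₂) = sec²φ₁ / sec²φ₂ when true areas are equal.
cos²φ₂ / cos²φ₁ = 11.3  ⇒  cos φ₁ = cos 29° / √11.3 = 0.8746/3.362 = 0.2602.
φ₁ = arccos(0.2602) ≈ 74.9°.

74.9°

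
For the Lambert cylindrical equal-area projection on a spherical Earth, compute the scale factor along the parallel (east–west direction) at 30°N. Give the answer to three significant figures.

1.15

The Lambert cylindrical equal-area projection is the cylindrical equal-area projection with its standard parallel at the equator (φ₀ = 0). A cylindrical equal-area projection with standard parallel φ₀ has meridian scale h = cos φ / cos φ₀ and parallel scale k = cos φ₀ / cos φ (so areas are preserved, h·k = 1).
k = cos 0° / cos 30° = 1.000/0.8660 = 1.155.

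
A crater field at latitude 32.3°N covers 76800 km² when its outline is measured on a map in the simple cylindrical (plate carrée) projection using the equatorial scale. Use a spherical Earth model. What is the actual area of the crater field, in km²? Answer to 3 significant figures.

64900 km²

Plate carrée maps x = Rλ, y = Rφ. The meridian scale is h = 1 and the parallel scale is k = 1/cos φ = sec φ.
Areal scale = h·k = 1 × sec φ; at 32.3°, h = 1.000, k = 1.183, so h·k = 1.183.
True area = apparent / (areal scale) = 76800 / 1.183 ≈ 64900 km².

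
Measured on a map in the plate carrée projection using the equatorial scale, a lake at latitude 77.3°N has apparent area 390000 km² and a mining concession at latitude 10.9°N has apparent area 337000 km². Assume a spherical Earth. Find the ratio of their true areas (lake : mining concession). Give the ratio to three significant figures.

On the plate carrée, areal scale = h·k = 1 × sec φ, so true area = apparent × cos φ.
True area of lake: 390000 × cos(77.3°) = 390000 × 0.2198 = 85740 km².
True area of mining concession: 337000 × cos(10.9°) = 337000 × 0.9820 = 330900 km².
Ratio = 85740 / 330900 ≈ 0.259.

0.259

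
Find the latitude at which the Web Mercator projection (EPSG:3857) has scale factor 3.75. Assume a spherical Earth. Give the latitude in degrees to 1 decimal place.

74.5°

Mercator scale is k = sec φ = 1/cos φ.
1/cos φ = 3.75  ⇒  cos φ = 0.2667  ⇒  φ = arccos(0.2667) ≈ 74.5°.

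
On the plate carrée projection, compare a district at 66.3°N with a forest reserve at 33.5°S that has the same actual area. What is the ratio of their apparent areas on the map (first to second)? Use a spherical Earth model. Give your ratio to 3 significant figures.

2.07

Plate carrée maps x = Rλ, y = Rφ. The meridian scale is h = 1 and the parallel scale is k = 1/cos φ = sec φ.
Areal scale at 66.3°: h·k = 1.000 × 2.488 = 2.488.
Areal scale at 33.5°: h·k = 1.000 × 1.199 = 1.199.
Ratio = 2.488/1.199 ≈ 2.07.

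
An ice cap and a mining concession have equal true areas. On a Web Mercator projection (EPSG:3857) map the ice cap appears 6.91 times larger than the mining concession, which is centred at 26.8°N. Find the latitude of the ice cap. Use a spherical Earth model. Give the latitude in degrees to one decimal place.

70.2°

Mercator areal scale is sec²φ, so apparent-area ratio = sec²φ₁ / sec²φ₂ = cos²φ₂ / cos²φ₁.
cos²φ₂ / cos²φ₁ = 6.91  ⇒  cos φ₁ = cos 26.8° / √6.91 = 0.8926/2.629 = 0.3396.
φ₁ = arccos(0.3396) ≈ 70.2°.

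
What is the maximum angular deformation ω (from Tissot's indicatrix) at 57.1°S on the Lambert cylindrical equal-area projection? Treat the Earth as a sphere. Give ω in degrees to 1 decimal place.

The Lambert cylindrical equal-area projection is the cylindrical equal-area projection with its standard parallel at the equator (φ₀ = 0). For cylindrical equal-area with standard parallel φ₀, h = cos φ / cos φ₀ and k = cos φ₀ / cos φ, so h·k = 1.
At 57.1°: h = 0.5432, k = 1.841; principal scales a = 1.841, b = 0.5432.
sin(ω/2) = (a − b)/(a + b) = 1.298/2.384 = 0.5444, so ω = 2 arcsin(0.5444) ≈ 66.0°.

66.0°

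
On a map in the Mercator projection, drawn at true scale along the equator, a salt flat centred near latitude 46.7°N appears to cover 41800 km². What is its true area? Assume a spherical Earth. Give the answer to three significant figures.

19700 km²

Mercator is conformal, so the point scale is isotropic: h = k = sec φ = 1/cos φ.
Areal scale = k² = sec²φ = 1/cos²(46.7°) = 1/0.6858² = 2.126.
True area = apparent / (areal scale) = 41800 / 2.126 ≈ 19700 km².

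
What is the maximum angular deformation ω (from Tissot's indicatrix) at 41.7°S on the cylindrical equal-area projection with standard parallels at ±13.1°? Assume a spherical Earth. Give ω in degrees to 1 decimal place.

A cylindrical equal-area projection with standard parallel φ₀ has meridian scale h = cos φ / cos φ₀ and parallel scale k = cos φ₀ / cos φ (so areas are preserved, h·k = 1).
At 41.7°: h = 0.7666, k = 1.304; principal scales a = 1.304, b = 0.7666.
sin(ω/2) = (a − b)/(a + b) = 0.5379/2.071 = 0.2597, so ω = 2 arcsin(0.2597) ≈ 30.1°.

30.1°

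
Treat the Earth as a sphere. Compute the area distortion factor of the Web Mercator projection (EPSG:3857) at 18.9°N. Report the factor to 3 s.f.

1.12

The Mercator projection is conformal; its linear scale factor is the same in every direction and equals sec φ = 1/cos φ.
Areal scale = k² = sec²φ = 1/cos²(18.9°) = 1/0.9461² = 1.117.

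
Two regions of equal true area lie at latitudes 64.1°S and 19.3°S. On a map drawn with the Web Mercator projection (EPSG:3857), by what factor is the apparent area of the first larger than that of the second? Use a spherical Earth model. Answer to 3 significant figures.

4.67

On Mercator, area is exaggerated by sec²φ = 1/cos²φ.
At 64.1°: sec²(64.1°) = 1/0.4368² = 5.241.
At 19.3°: sec²(19.3°) = 1/0.9438² = 1.123.
Ratio = 5.241/1.123 = cos²(19.3°)/cos²(64.1°) ≈ 4.67.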